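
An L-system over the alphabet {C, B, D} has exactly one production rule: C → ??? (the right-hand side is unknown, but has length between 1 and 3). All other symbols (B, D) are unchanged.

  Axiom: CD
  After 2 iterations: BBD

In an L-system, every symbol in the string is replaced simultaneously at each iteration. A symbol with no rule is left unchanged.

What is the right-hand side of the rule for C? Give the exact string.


Trying C → BB:
  Step 0: CD
  Step 1: BBD
  Step 2: BBD
Matches the given result.

Answer: BB


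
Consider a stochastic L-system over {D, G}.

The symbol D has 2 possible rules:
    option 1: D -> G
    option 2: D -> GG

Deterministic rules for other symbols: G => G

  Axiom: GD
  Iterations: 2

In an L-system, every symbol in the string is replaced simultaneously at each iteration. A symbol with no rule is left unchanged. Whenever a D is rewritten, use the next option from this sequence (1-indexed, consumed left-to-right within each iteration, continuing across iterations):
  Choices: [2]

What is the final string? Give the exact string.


Step 0: GD
Step 1: GGG  (used choices [2])
Step 2: GGG  (used choices [])

Answer: GGG


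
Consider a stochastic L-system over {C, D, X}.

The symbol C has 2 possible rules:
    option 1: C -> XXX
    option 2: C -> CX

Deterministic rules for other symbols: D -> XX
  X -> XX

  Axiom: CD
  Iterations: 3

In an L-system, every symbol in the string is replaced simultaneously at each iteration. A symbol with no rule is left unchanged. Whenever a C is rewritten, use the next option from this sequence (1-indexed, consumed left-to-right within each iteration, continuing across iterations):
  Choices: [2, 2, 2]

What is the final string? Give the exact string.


Answer: CXXXXXXXXXXXXXXX

Derivation:
Step 0: CD
Step 1: CXXX  (used choices [2])
Step 2: CXXXXXXX  (used choices [2])
Step 3: CXXXXXXXXXXXXXXX  (used choices [2])


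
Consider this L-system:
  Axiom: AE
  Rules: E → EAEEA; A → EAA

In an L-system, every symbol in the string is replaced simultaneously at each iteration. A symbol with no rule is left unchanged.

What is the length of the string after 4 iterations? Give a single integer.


Answer: 512

Derivation:
Step 0: length = 2
Step 1: length = 8
Step 2: length = 32
Step 3: length = 128
Step 4: length = 512


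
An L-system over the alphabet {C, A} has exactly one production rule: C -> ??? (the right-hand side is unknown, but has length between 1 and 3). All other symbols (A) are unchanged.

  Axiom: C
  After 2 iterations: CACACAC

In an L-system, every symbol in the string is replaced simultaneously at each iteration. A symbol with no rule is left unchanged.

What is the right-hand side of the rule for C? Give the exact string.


Answer: CAC

Derivation:
Trying C -> CAC:
  Step 0: C
  Step 1: CAC
  Step 2: CACACAC
Matches the given result.


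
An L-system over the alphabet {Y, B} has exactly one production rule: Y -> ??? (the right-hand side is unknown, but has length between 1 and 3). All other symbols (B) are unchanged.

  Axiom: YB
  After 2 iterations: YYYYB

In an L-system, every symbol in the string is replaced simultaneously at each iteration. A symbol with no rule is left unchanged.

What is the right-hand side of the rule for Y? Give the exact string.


Answer: YY

Derivation:
Trying Y -> YY:
  Step 0: YB
  Step 1: YYB
  Step 2: YYYYB
Matches the given result.


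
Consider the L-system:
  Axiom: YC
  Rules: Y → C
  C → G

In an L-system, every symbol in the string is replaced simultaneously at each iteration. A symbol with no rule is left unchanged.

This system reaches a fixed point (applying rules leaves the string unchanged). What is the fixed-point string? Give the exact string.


Step 0: YC
Step 1: CG
Step 2: GG
Step 3: GG  (unchanged — fixed point at step 2)

Answer: GG


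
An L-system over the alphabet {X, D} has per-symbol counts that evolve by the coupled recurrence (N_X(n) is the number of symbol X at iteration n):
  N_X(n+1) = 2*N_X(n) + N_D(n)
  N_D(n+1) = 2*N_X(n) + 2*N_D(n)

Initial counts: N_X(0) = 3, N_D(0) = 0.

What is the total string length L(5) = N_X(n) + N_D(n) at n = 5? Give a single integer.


Answer: 1680

Derivation:
Step 0: N_X=3, N_D=0, L=3
Step 1: N_X=6, N_D=6, L=12
Step 2: N_X=18, N_D=24, L=42
Step 3: N_X=60, N_D=84, L=144
Step 4: N_X=204, N_D=288, L=492
Step 5: N_X=696, N_D=984, L=1680


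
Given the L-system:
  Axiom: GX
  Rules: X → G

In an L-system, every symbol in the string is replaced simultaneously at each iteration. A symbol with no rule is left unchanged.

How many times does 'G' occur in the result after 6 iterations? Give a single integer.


Step 0: GX  (1 'G')
Step 1: GG  (2 'G')
Step 2: GG  (2 'G')
Step 3: GG  (2 'G')
Step 4: GG  (2 'G')
Step 5: GG  (2 'G')
Step 6: GG  (2 'G')

Answer: 2


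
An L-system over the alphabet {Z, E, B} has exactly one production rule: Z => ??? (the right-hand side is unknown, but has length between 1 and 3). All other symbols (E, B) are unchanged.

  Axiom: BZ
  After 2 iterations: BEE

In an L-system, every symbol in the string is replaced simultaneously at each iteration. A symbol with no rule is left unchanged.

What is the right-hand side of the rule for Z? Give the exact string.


Trying Z => EE:
  Step 0: BZ
  Step 1: BEE
  Step 2: BEE
Matches the given result.

Answer: EE


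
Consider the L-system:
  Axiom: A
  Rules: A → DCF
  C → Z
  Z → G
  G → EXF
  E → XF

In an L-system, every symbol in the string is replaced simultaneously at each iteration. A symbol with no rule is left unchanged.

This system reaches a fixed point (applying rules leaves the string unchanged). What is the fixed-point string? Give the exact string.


Step 0: A
Step 1: DCF
Step 2: DZF
Step 3: DGF
Step 4: DEXFF
Step 5: DXFXFF
Step 6: DXFXFF  (unchanged — fixed point at step 5)

Answer: DXFXFF


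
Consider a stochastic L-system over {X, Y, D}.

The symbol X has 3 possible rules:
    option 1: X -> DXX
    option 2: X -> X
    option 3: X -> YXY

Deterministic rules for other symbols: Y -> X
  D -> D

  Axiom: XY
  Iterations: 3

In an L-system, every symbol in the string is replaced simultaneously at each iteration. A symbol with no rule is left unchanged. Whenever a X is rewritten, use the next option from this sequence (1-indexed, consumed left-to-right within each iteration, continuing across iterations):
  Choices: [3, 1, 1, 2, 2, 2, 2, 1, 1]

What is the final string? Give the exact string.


Step 0: XY
Step 1: YXYX  (used choices [3])
Step 2: XDXXXDXX  (used choices [1, 1])
Step 3: XDXXXDDXXDXX  (used choices [2, 2, 2, 2, 1, 1])

Answer: XDXXXDDXXDXX


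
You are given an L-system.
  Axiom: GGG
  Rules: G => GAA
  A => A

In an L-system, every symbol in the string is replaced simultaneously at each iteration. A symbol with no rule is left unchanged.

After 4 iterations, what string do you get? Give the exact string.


Answer: GAAAAAAAAGAAAAAAAAGAAAAAAAA

Derivation:
Step 0: GGG
Step 1: GAAGAAGAA
Step 2: GAAAAGAAAAGAAAA
Step 3: GAAAAAAGAAAAAAGAAAAAA
Step 4: GAAAAAAAAGAAAAAAAAGAAAAAAAA


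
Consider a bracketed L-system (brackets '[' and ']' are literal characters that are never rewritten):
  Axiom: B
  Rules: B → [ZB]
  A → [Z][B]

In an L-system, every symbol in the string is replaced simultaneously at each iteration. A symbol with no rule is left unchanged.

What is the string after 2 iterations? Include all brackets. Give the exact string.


Answer: [Z[ZB]]

Derivation:
Step 0: B
Step 1: [ZB]
Step 2: [Z[ZB]]


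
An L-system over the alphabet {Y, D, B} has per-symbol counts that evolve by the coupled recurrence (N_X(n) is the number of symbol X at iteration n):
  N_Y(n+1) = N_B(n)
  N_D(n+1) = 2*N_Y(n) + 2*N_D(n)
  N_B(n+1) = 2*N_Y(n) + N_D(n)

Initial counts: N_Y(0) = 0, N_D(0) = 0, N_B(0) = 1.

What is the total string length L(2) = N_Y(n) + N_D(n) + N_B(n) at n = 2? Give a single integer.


Step 0: N_Y=0, N_D=0, N_B=1, L=1
Step 1: N_Y=1, N_D=0, N_B=0, L=1
Step 2: N_Y=0, N_D=2, N_B=2, L=4

Answer: 4


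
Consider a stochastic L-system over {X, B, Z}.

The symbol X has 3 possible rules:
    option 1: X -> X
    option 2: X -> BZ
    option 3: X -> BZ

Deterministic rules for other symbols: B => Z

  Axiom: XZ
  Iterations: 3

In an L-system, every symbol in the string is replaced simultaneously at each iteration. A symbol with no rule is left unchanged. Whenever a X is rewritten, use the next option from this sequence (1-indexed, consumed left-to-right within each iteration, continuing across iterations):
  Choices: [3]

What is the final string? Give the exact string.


Answer: ZZZ

Derivation:
Step 0: XZ
Step 1: BZZ  (used choices [3])
Step 2: ZZZ  (used choices [])
Step 3: ZZZ  (used choices [])


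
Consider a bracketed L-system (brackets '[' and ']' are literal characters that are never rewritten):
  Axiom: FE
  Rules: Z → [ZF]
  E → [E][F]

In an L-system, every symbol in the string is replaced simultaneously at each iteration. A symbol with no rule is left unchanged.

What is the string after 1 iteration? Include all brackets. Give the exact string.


Answer: F[E][F]

Derivation:
Step 0: FE
Step 1: F[E][F]


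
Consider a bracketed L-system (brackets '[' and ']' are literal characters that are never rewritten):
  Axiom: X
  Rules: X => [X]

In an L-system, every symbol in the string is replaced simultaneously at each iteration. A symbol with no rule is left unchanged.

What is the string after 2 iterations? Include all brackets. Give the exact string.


Step 0: X
Step 1: [X]
Step 2: [[X]]

Answer: [[X]]


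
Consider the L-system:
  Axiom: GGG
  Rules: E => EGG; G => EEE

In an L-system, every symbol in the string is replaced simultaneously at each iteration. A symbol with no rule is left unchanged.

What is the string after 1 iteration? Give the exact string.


Answer: EEEEEEEEE

Derivation:
Step 0: GGG
Step 1: EEEEEEEEE


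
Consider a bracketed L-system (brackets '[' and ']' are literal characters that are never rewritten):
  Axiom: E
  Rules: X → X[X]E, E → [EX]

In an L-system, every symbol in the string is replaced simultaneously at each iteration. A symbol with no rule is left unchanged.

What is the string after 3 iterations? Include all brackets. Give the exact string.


Step 0: E
Step 1: [EX]
Step 2: [[EX]X[X]E]
Step 3: [[[EX]X[X]E]X[X]E[X[X]E][EX]]

Answer: [[[EX]X[X]E]X[X]E[X[X]E][EX]]


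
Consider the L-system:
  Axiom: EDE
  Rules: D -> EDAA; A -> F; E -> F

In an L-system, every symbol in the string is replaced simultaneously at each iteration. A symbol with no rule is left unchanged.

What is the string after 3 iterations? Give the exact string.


Answer: FFFEDAAFFFFF

Derivation:
Step 0: EDE
Step 1: FEDAAF
Step 2: FFEDAAFFF
Step 3: FFFEDAAFFFFF


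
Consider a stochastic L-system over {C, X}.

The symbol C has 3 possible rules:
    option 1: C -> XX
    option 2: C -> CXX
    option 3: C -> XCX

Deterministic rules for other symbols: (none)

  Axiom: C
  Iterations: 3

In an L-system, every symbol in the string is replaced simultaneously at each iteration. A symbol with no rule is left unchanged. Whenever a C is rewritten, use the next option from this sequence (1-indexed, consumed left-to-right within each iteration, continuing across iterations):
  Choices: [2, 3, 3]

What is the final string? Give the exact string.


Answer: XXCXXXX

Derivation:
Step 0: C
Step 1: CXX  (used choices [2])
Step 2: XCXXX  (used choices [3])
Step 3: XXCXXXX  (used choices [3])


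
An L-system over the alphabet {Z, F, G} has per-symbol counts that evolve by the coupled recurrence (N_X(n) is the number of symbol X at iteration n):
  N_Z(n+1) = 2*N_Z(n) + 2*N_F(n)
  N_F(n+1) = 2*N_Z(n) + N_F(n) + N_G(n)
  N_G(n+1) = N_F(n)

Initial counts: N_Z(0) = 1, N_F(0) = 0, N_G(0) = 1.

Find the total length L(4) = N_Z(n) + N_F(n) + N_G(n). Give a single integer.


Step 0: N_Z=1, N_F=0, N_G=1, L=2
Step 1: N_Z=2, N_F=3, N_G=0, L=5
Step 2: N_Z=10, N_F=7, N_G=3, L=20
Step 3: N_Z=34, N_F=30, N_G=7, L=71
Step 4: N_Z=128, N_F=105, N_G=30, L=263

Answer: 263


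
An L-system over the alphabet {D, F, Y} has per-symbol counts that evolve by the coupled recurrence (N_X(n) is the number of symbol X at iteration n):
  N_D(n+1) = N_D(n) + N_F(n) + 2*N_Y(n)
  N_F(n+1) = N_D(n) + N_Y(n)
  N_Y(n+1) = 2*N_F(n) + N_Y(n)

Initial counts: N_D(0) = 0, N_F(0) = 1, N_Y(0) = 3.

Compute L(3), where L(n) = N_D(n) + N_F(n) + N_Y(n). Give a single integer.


Step 0: N_D=0, N_F=1, N_Y=3, L=4
Step 1: N_D=7, N_F=3, N_Y=5, L=15
Step 2: N_D=20, N_F=12, N_Y=11, L=43
Step 3: N_D=54, N_F=31, N_Y=35, L=120

Answer: 120


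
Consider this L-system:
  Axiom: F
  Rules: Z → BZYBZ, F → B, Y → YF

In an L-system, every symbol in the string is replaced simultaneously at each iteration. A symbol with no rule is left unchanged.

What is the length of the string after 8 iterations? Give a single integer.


Answer: 1

Derivation:
Step 0: length = 1
Step 1: length = 1
Step 2: length = 1
Step 3: length = 1
Step 4: length = 1
Step 5: length = 1
Step 6: length = 1
Step 7: length = 1
Step 8: length = 1


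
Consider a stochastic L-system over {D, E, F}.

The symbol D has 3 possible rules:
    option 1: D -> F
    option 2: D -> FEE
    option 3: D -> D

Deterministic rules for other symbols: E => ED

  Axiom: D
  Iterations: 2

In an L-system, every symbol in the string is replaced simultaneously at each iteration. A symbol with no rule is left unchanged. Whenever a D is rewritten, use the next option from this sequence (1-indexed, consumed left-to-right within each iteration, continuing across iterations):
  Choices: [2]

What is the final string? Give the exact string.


Answer: FEDED

Derivation:
Step 0: D
Step 1: FEE  (used choices [2])
Step 2: FEDED  (used choices [])


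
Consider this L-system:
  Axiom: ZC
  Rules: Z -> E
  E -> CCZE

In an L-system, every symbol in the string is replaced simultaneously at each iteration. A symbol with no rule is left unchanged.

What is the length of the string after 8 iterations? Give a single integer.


Answer: 101

Derivation:
Step 0: length = 2
Step 1: length = 2
Step 2: length = 5
Step 3: length = 8
Step 4: length = 14
Step 5: length = 23
Step 6: length = 38
Step 7: length = 62
Step 8: length = 101


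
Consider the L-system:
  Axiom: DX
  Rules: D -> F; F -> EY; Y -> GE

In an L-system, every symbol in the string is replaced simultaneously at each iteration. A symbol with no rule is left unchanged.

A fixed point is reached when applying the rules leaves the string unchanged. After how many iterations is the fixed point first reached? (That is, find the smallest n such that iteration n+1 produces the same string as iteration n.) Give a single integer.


Step 0: DX
Step 1: FX
Step 2: EYX
Step 3: EGEX
Step 4: EGEX  (unchanged — fixed point at step 3)

Answer: 3


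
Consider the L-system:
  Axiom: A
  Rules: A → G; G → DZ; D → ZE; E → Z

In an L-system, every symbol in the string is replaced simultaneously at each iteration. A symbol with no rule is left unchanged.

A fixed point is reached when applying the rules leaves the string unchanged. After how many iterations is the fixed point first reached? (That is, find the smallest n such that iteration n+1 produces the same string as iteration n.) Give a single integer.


Step 0: A
Step 1: G
Step 2: DZ
Step 3: ZEZ
Step 4: ZZZ
Step 5: ZZZ  (unchanged — fixed point at step 4)

Answer: 4


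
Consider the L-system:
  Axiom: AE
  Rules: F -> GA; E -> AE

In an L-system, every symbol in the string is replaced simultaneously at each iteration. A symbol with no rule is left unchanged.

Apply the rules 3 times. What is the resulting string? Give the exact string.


Answer: AAAAE

Derivation:
Step 0: AE
Step 1: AAE
Step 2: AAAE
Step 3: AAAAE


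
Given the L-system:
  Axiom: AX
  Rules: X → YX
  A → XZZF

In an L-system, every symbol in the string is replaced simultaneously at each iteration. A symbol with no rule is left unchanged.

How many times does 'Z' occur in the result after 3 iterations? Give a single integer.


Answer: 2

Derivation:
Step 0: AX  (0 'Z')
Step 1: XZZFYX  (2 'Z')
Step 2: YXZZFYYX  (2 'Z')
Step 3: YYXZZFYYYX  (2 'Z')


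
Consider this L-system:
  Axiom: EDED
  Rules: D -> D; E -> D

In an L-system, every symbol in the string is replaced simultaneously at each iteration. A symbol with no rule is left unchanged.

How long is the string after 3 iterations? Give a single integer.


Step 0: length = 4
Step 1: length = 4
Step 2: length = 4
Step 3: length = 4

Answer: 4


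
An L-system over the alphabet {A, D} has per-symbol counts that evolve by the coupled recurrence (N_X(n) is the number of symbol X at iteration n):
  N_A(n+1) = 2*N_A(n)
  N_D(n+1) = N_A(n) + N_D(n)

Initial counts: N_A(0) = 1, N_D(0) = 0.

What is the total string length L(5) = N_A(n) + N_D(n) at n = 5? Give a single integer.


Answer: 63

Derivation:
Step 0: N_A=1, N_D=0, L=1
Step 1: N_A=2, N_D=1, L=3
Step 2: N_A=4, N_D=3, L=7
Step 3: N_A=8, N_D=7, L=15
Step 4: N_A=16, N_D=15, L=31
Step 5: N_A=32, N_D=31, L=63


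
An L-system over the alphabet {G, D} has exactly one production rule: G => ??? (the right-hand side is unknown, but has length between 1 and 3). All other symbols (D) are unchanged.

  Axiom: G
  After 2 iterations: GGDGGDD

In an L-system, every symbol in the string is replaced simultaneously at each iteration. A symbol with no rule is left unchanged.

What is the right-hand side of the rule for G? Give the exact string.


Trying G => GGD:
  Step 0: G
  Step 1: GGD
  Step 2: GGDGGDD
Matches the given result.

Answer: GGD


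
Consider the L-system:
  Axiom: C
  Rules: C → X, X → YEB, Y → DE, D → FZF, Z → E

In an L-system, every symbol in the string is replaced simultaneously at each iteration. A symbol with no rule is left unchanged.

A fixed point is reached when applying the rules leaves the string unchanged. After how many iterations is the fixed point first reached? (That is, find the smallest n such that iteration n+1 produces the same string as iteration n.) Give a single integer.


Step 0: C
Step 1: X
Step 2: YEB
Step 3: DEEB
Step 4: FZFEEB
Step 5: FEFEEB
Step 6: FEFEEB  (unchanged — fixed point at step 5)

Answer: 5


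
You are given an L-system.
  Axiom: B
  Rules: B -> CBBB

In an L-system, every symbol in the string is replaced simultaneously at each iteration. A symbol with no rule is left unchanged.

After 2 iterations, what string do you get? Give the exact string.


Answer: CCBBBCBBBCBBB

Derivation:
Step 0: B
Step 1: CBBB
Step 2: CCBBBCBBBCBBB


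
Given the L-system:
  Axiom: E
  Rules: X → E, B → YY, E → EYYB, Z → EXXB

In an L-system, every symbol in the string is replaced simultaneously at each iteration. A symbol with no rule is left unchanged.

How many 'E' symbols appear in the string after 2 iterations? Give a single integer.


Step 0: E  (1 'E')
Step 1: EYYB  (1 'E')
Step 2: EYYBYYYY  (1 'E')

Answer: 1


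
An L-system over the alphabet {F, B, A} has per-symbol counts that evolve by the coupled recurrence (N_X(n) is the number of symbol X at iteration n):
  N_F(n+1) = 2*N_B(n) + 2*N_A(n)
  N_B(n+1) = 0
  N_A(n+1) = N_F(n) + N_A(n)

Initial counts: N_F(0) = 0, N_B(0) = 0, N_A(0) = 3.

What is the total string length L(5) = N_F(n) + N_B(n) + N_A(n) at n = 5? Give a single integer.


Answer: 129

Derivation:
Step 0: N_F=0, N_B=0, N_A=3, L=3
Step 1: N_F=6, N_B=0, N_A=3, L=9
Step 2: N_F=6, N_B=0, N_A=9, L=15
Step 3: N_F=18, N_B=0, N_A=15, L=33
Step 4: N_F=30, N_B=0, N_A=33, L=63
Step 5: N_F=66, N_B=0, N_A=63, L=129


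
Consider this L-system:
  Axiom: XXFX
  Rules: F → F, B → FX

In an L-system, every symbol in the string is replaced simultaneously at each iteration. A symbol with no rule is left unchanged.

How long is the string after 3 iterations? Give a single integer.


Answer: 4

Derivation:
Step 0: length = 4
Step 1: length = 4
Step 2: length = 4
Step 3: length = 4


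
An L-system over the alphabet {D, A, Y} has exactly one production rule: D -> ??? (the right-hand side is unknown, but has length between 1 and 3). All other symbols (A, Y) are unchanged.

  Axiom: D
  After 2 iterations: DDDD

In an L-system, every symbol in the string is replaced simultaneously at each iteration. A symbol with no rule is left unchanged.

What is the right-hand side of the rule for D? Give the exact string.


Trying D -> DD:
  Step 0: D
  Step 1: DD
  Step 2: DDDD
Matches the given result.

Answer: DD


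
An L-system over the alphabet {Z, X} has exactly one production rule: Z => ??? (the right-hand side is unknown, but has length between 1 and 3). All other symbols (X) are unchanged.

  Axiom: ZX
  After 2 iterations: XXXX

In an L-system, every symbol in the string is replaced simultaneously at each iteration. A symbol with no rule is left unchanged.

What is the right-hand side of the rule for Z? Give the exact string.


Trying Z => XXX:
  Step 0: ZX
  Step 1: XXXX
  Step 2: XXXX
Matches the given result.

Answer: XXX


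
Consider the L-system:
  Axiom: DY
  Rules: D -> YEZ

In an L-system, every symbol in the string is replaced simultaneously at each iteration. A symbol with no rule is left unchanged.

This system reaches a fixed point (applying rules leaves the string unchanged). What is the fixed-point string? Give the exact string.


Step 0: DY
Step 1: YEZY
Step 2: YEZY  (unchanged — fixed point at step 1)

Answer: YEZY


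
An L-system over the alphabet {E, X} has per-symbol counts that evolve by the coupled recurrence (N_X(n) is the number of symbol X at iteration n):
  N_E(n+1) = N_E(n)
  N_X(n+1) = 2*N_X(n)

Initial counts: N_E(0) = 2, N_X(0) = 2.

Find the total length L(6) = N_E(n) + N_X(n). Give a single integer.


Step 0: N_E=2, N_X=2, L=4
Step 1: N_E=2, N_X=4, L=6
Step 2: N_E=2, N_X=8, L=10
Step 3: N_E=2, N_X=16, L=18
Step 4: N_E=2, N_X=32, L=34
Step 5: N_E=2, N_X=64, L=66
Step 6: N_E=2, N_X=128, L=130

Answer: 130


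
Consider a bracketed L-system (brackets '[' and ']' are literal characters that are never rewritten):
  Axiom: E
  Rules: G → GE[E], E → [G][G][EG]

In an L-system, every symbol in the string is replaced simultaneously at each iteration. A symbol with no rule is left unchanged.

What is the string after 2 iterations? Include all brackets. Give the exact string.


Answer: [GE[E]][GE[E]][[G][G][EG]GE[E]]

Derivation:
Step 0: E
Step 1: [G][G][EG]
Step 2: [GE[E]][GE[E]][[G][G][EG]GE[E]]


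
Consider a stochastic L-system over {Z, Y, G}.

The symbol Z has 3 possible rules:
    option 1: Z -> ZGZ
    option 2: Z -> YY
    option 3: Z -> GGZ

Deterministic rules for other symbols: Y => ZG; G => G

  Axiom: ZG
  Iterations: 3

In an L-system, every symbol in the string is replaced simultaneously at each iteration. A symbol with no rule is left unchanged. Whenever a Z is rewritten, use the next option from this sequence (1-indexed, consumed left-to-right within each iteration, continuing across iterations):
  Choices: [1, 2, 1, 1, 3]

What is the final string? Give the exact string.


Answer: ZGZGGZGZGGGZG

Derivation:
Step 0: ZG
Step 1: ZGZG  (used choices [1])
Step 2: YYGZGZG  (used choices [2, 1])
Step 3: ZGZGGZGZGGGZG  (used choices [1, 3])


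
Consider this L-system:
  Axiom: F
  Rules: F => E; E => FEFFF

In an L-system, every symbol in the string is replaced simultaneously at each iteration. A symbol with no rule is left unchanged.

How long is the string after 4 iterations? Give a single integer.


Step 0: length = 1
Step 1: length = 1
Step 2: length = 5
Step 3: length = 9
Step 4: length = 29

Answer: 29


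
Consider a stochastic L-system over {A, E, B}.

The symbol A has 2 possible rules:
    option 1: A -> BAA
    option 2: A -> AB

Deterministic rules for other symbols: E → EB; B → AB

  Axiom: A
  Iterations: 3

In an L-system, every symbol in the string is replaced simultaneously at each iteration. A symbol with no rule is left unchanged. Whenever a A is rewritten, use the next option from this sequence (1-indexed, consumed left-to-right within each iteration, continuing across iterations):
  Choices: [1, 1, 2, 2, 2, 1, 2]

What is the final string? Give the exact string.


Answer: ABABABABBAAABAB

Derivation:
Step 0: A
Step 1: BAA  (used choices [1])
Step 2: ABBAAAB  (used choices [1, 2])
Step 3: ABABABABBAAABAB  (used choices [2, 2, 1, 2])


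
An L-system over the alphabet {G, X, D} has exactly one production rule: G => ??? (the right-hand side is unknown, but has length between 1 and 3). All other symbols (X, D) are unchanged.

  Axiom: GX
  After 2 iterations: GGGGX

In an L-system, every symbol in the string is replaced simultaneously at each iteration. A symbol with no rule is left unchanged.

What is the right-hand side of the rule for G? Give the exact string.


Answer: GG

Derivation:
Trying G => GG:
  Step 0: GX
  Step 1: GGX
  Step 2: GGGGX
Matches the given result.


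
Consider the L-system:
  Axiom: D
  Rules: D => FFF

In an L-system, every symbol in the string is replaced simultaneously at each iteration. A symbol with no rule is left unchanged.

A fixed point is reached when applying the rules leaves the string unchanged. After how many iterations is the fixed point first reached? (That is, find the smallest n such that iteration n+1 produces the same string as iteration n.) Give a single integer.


Answer: 1

Derivation:
Step 0: D
Step 1: FFF
Step 2: FFF  (unchanged — fixed point at step 1)


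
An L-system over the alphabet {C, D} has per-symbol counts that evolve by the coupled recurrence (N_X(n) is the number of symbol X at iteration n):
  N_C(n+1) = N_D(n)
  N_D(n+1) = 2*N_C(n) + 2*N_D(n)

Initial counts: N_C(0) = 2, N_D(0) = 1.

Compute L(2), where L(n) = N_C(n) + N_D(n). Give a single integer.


Step 0: N_C=2, N_D=1, L=3
Step 1: N_C=1, N_D=6, L=7
Step 2: N_C=6, N_D=14, L=20

Answer: 20


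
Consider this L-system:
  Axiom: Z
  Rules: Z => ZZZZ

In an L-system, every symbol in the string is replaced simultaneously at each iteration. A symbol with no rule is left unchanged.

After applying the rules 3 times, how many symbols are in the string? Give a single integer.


Step 0: length = 1
Step 1: length = 4
Step 2: length = 16
Step 3: length = 64

Answer: 64


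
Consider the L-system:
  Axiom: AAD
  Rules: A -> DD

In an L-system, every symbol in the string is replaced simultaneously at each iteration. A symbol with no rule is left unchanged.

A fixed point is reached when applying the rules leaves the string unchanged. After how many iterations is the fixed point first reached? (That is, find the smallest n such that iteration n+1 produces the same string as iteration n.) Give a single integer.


Step 0: AAD
Step 1: DDDDD
Step 2: DDDDD  (unchanged — fixed point at step 1)

Answer: 1


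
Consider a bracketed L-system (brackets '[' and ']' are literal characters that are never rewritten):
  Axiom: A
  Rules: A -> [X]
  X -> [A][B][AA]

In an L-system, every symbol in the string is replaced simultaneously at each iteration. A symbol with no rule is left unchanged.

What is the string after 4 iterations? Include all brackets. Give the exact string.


Step 0: A
Step 1: [X]
Step 2: [[A][B][AA]]
Step 3: [[[X]][B][[X][X]]]
Step 4: [[[[A][B][AA]]][B][[[A][B][AA]][[A][B][AA]]]]

Answer: [[[[A][B][AA]]][B][[[A][B][AA]][[A][B][AA]]]]


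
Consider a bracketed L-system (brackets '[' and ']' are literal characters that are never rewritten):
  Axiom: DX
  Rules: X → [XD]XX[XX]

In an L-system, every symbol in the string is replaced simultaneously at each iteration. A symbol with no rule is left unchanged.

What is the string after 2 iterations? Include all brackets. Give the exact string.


Answer: D[[XD]XX[XX]D][XD]XX[XX][XD]XX[XX][[XD]XX[XX][XD]XX[XX]]

Derivation:
Step 0: DX
Step 1: D[XD]XX[XX]
Step 2: D[[XD]XX[XX]D][XD]XX[XX][XD]XX[XX][[XD]XX[XX][XD]XX[XX]]


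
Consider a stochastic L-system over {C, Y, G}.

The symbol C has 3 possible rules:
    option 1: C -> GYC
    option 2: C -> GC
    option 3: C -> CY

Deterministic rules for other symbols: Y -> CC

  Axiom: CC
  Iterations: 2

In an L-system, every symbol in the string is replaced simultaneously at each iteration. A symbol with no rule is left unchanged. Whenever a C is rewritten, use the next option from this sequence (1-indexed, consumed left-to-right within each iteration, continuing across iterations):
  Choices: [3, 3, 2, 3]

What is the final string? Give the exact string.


Answer: GCCCCYCC

Derivation:
Step 0: CC
Step 1: CYCY  (used choices [3, 3])
Step 2: GCCCCYCC  (used choices [2, 3])


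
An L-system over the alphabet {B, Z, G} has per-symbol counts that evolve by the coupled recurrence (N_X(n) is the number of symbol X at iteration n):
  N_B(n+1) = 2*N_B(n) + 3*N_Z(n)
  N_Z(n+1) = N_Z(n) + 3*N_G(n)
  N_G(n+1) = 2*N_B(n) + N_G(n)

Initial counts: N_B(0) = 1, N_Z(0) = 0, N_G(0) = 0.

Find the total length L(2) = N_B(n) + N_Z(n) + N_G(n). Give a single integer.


Step 0: N_B=1, N_Z=0, N_G=0, L=1
Step 1: N_B=2, N_Z=0, N_G=2, L=4
Step 2: N_B=4, N_Z=6, N_G=6, L=16

Answer: 16


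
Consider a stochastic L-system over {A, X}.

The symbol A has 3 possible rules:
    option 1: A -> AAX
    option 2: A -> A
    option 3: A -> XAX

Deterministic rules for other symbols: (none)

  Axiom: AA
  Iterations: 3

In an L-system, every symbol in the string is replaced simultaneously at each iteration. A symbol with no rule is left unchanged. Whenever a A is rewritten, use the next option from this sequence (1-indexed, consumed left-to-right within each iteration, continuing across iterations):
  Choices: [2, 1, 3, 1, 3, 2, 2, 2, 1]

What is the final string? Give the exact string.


Step 0: AA
Step 1: AAAX  (used choices [2, 1])
Step 2: XAXAAXXAXX  (used choices [3, 1, 3])
Step 3: XAXAAXXAAXXX  (used choices [2, 2, 2, 1])

Answer: XAXAAXXAAXXX


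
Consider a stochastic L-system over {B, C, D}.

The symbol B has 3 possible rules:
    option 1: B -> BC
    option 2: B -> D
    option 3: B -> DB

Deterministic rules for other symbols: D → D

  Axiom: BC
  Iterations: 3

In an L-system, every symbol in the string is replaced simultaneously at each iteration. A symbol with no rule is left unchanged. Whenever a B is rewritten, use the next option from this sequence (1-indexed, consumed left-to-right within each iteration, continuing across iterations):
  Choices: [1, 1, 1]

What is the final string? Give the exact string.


Answer: BCCCC

Derivation:
Step 0: BC
Step 1: BCC  (used choices [1])
Step 2: BCCC  (used choices [1])
Step 3: BCCCC  (used choices [1])


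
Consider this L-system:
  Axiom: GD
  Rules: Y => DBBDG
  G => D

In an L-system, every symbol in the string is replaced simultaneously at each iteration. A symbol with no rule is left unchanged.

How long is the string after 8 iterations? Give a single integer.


Step 0: length = 2
Step 1: length = 2
Step 2: length = 2
Step 3: length = 2
Step 4: length = 2
Step 5: length = 2
Step 6: length = 2
Step 7: length = 2
Step 8: length = 2

Answer: 2


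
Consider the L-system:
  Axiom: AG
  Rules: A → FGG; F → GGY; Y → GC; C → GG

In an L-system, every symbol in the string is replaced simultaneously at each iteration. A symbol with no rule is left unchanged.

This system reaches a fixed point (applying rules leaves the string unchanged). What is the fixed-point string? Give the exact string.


Answer: GGGGGGGG

Derivation:
Step 0: AG
Step 1: FGGG
Step 2: GGYGGG
Step 3: GGGCGGG
Step 4: GGGGGGGG
Step 5: GGGGGGGG  (unchanged — fixed point at step 4)


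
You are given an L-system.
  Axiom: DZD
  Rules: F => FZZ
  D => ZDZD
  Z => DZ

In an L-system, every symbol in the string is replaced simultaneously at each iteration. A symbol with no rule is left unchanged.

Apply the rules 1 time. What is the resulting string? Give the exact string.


Answer: ZDZDDZZDZD

Derivation:
Step 0: DZD
Step 1: ZDZDDZZDZD


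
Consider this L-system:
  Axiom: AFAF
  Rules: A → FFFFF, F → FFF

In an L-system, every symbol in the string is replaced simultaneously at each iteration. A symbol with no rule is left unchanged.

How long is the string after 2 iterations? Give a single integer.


Step 0: length = 4
Step 1: length = 16
Step 2: length = 48

Answer: 48


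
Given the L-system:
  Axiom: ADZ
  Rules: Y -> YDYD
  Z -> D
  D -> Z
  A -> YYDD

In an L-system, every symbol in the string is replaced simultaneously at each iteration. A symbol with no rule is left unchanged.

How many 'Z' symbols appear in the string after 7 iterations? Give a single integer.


Answer: 85

Derivation:
Step 0: ADZ  (1 'Z')
Step 1: YYDDZD  (1 'Z')
Step 2: YDYDYDYDZZDZ  (3 'Z')
Step 3: YDYDZYDYDZYDYDZYDYDZDDZD  (5 'Z')
Step 4: YDYDZYDYDZDYDYDZYDYDZDYDYDZYDYDZDYDYDZYDYDZDZZDZ  (11 'Z')
Step 5: YDYDZYDYDZDYDYDZYDYDZDZYDYDZYDYDZDYDYDZYDYDZDZYDYDZYDYDZDYDYDZYDYDZDZYDYDZYDYDZDYDYDZYDYDZDZDDZD  (21 'Z')
Step 6: YDYDZYDYDZDYDYDZYDYDZDZYDYDZYDYDZDYDYDZYDYDZDZDYDYDZYDYDZDYDYDZYDYDZDZYDYDZYDYDZDYDYDZYDYDZDZDYDYDZYDYDZDYDYDZYDYDZDZYDYDZYDYDZDYDYDZYDYDZDZDYDYDZYDYDZDYDYDZYDYDZDZYDYDZYDYDZDYDYDZYDYDZDZDZZDZ  (43 'Z')
Step 7: YDYDZYDYDZDYDYDZYDYDZDZYDYDZYDYDZDYDYDZYDYDZDZDYDYDZYDYDZDYDYDZYDYDZDZYDYDZYDYDZDYDYDZYDYDZDZDZYDYDZYDYDZDYDYDZYDYDZDZYDYDZYDYDZDYDYDZYDYDZDZDYDYDZYDYDZDYDYDZYDYDZDZYDYDZYDYDZDYDYDZYDYDZDZDZYDYDZYDYDZDYDYDZYDYDZDZYDYDZYDYDZDYDYDZYDYDZDZDYDYDZYDYDZDYDYDZYDYDZDZYDYDZYDYDZDYDYDZYDYDZDZDZYDYDZYDYDZDYDYDZYDYDZDZYDYDZYDYDZDYDYDZYDYDZDZDYDYDZYDYDZDYDYDZYDYDZDZYDYDZYDYDZDYDYDZYDYDZDZDZDDZD  (85 'Z')


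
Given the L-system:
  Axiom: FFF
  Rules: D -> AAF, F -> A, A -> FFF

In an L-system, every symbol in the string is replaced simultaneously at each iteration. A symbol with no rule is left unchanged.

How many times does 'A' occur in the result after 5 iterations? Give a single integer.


Answer: 27

Derivation:
Step 0: FFF  (0 'A')
Step 1: AAA  (3 'A')
Step 2: FFFFFFFFF  (0 'A')
Step 3: AAAAAAAAA  (9 'A')
Step 4: FFFFFFFFFFFFFFFFFFFFFFFFFFF  (0 'A')
Step 5: AAAAAAAAAAAAAAAAAAAAAAAAAAA  (27 'A')


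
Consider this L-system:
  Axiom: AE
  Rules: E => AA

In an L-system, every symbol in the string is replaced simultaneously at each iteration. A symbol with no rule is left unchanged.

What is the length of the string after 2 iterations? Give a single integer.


Answer: 3

Derivation:
Step 0: length = 2
Step 1: length = 3
Step 2: length = 3


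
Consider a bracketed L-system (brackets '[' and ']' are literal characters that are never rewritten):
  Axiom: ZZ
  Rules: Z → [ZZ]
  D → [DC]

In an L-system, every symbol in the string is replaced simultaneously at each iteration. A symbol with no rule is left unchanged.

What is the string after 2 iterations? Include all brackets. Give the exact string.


Step 0: ZZ
Step 1: [ZZ][ZZ]
Step 2: [[ZZ][ZZ]][[ZZ][ZZ]]

Answer: [[ZZ][ZZ]][[ZZ][ZZ]]


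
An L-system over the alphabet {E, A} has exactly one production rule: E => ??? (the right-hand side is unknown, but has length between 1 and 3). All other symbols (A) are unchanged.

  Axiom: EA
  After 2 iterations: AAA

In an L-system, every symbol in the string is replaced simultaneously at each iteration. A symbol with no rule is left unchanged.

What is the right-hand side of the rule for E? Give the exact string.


Answer: AA

Derivation:
Trying E => AA:
  Step 0: EA
  Step 1: AAA
  Step 2: AAA
Matches the given result.


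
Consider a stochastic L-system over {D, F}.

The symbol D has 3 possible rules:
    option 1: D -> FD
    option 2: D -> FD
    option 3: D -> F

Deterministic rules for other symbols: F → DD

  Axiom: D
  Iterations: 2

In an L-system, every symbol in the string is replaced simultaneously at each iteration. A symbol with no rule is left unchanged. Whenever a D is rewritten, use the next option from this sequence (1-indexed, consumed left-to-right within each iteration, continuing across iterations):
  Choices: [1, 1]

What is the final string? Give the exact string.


Step 0: D
Step 1: FD  (used choices [1])
Step 2: DDFD  (used choices [1])

Answer: DDFD


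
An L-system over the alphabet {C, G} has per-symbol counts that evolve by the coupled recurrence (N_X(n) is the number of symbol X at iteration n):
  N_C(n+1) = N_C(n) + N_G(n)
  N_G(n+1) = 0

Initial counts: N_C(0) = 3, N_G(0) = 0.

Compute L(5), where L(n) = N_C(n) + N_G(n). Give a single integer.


Answer: 3

Derivation:
Step 0: N_C=3, N_G=0, L=3
Step 1: N_C=3, N_G=0, L=3
Step 2: N_C=3, N_G=0, L=3
Step 3: N_C=3, N_G=0, L=3
Step 4: N_C=3, N_G=0, L=3
Step 5: N_C=3, N_G=0, L=3


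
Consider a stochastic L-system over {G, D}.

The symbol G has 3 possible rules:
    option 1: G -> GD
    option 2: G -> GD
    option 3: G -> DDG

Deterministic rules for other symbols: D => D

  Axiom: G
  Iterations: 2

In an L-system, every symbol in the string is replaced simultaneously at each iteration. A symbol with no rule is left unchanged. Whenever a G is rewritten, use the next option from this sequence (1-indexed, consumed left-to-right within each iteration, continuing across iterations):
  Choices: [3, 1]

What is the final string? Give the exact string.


Step 0: G
Step 1: DDG  (used choices [3])
Step 2: DDGD  (used choices [1])

Answer: DDGD


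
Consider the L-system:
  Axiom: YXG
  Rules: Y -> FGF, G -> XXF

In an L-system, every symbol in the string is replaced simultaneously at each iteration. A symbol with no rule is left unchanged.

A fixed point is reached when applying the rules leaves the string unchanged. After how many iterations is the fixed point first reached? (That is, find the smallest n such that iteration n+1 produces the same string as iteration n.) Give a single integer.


Answer: 2

Derivation:
Step 0: YXG
Step 1: FGFXXXF
Step 2: FXXFFXXXF
Step 3: FXXFFXXXF  (unchanged — fixed point at step 2)


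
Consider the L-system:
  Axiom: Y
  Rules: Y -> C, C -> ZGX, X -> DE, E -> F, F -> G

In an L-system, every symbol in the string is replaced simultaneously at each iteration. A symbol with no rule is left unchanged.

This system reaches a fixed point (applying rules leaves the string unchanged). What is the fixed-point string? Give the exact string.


Answer: ZGDG

Derivation:
Step 0: Y
Step 1: C
Step 2: ZGX
Step 3: ZGDE
Step 4: ZGDF
Step 5: ZGDG
Step 6: ZGDG  (unchanged — fixed point at step 5)


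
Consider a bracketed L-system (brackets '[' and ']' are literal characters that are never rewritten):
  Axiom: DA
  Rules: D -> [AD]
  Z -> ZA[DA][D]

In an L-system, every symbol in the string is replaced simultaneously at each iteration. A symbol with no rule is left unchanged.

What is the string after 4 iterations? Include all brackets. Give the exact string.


Answer: [A[A[A[AD]]]]A

Derivation:
Step 0: DA
Step 1: [AD]A
Step 2: [A[AD]]A
Step 3: [A[A[AD]]]A
Step 4: [A[A[A[AD]]]]A


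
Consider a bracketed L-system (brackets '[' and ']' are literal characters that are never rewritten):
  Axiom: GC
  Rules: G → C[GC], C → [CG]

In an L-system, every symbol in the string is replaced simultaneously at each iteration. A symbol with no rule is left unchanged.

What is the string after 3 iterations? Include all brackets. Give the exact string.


Step 0: GC
Step 1: C[GC][CG]
Step 2: [CG][C[GC][CG]][[CG]C[GC]]
Step 3: [[CG]C[GC]][[CG][C[GC][CG]][[CG]C[GC]]][[[CG]C[GC]][CG][C[GC][CG]]]

Answer: [[CG]C[GC]][[CG][C[GC][CG]][[CG]C[GC]]][[[CG]C[GC]][CG][C[GC][CG]]]


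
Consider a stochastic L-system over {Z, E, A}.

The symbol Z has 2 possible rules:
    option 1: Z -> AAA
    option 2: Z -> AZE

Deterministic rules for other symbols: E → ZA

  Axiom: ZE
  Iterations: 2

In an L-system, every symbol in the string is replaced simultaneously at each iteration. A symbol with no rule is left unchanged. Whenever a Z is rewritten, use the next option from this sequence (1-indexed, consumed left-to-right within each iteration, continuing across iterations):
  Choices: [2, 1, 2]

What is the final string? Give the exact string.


Step 0: ZE
Step 1: AZEZA  (used choices [2])
Step 2: AAAAZAAZEA  (used choices [1, 2])

Answer: AAAAZAAZEA
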